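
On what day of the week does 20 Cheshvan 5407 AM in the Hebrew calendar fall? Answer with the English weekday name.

This is JDN 2322551 (29 October 1646 Gregorian).
Since JDN mod 7 = 0 (0 = Monday), the day is Monday.

Monday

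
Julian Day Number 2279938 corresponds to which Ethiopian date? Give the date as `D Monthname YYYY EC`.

23 Yekatit 1522 EC

The proleptic Gregorian equivalent of JDN 2279938 is 27 February 1530.
In the Ethiopian calendar that day is 23 Yekatit 1522 EC.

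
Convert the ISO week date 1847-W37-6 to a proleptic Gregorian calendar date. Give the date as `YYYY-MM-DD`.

1847-09-18

ISO week 1 of 1847 is the week containing the first Thursday of 1847.
Week 37, day 6 (Saturday) lands on 1847-09-18.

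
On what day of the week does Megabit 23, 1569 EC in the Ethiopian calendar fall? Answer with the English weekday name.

In the proleptic Gregorian calendar this is 29 March 1577 (JDN 2297135).
JDN 2297135 mod 7 = 1, and JDN 0 was a Monday, so this is a Tuesday.

Tuesday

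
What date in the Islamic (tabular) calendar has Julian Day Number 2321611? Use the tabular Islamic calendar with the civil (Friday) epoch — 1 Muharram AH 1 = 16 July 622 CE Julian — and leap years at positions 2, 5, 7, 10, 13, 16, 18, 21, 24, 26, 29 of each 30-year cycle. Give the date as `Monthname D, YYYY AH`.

Muharram 24, 1054 AH

JDN 2321611 is 2 April 1644 in the Gregorian calendar.
In the tabular Islamic calendar that day is Muharram 24, 1054 AH.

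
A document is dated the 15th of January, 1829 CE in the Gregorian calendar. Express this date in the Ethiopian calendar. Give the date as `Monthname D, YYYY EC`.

Julian Day Number of the source date = 2389103.
Converting JDN 2389103 to the Ethiopian calendar gives 8 Tir 1821 EC.

Tir 8, 1821 EC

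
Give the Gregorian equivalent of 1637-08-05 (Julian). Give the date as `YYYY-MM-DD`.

The Julian–Gregorian offset here is 10 days (Julian trailing).
5 August 1637 Julian + 10 days → 15 August 1637 Gregorian.

1637-08-15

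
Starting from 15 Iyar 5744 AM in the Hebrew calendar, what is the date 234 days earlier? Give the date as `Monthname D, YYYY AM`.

Tishrei 19, 5744 AM

Counting 234 days back from JDN 2445838 reaches JDN 2445604, which is Tishrei 19, 5744 AM.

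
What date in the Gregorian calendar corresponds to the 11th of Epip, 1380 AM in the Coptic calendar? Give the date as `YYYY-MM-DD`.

1664-07-15

Julian Day Number of the source date = 2329020.
Converting JDN 2329020 to the Gregorian calendar gives 15 July 1664 CE.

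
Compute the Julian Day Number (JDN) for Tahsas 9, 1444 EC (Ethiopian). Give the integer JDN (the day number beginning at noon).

2251375

Equivalently 15 December 1451 (proleptic Gregorian).
JDN 2299161 is 15 October 1582 CE (Gregorian); the target day is −47786 days from there, so JDN = 2251375.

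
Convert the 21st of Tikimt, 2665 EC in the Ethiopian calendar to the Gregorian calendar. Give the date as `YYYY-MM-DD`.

Julian Day Number of the source date = 2697297.
Converting JDN 2697297 to the Gregorian calendar gives 5 November 2672 CE.

2672-11-05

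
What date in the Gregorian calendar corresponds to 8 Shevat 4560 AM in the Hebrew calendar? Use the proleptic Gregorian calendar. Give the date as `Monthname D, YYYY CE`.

Julian Day Number of the source date = 2013266.
Converting JDN 2013266 to the Gregorian calendar gives 13 January 800 CE.

January 13, 800 CE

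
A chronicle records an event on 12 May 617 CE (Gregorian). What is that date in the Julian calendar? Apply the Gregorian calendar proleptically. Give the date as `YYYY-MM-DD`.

0617-05-09

The Julian–Gregorian offset here is 3 days (Julian trailing).
12 May 617 Gregorian − 3 days → 9 May 617 Julian.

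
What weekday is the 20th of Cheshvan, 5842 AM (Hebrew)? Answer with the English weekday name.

This is JDN 2481456 (22 November 2081 Gregorian).
JDN 2481456 mod 7 = 5, and JDN 0 was a Monday, so this is a Saturday.

Saturday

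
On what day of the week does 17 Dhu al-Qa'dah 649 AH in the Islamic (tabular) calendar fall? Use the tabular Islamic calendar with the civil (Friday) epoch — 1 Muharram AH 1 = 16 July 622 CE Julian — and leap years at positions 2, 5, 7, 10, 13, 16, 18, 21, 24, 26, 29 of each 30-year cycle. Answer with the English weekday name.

Wednesday

This is JDN 2178381 (7 February 1252 Gregorian).
JDN 2178381 mod 7 = 2, and JDN 0 was a Monday, so this is a Wednesday.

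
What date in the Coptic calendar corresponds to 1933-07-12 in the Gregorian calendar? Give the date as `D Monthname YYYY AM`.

5 Epip 1649 AM

Julian Day Number of the source date = 2427266.
Converting JDN 2427266 to the Coptic calendar gives 5 Epip 1649 AM.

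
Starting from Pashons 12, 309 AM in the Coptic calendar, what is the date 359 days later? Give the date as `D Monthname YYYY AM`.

6 Pashons 310 AM

JDN of Pashons 12, 309 AM = 1937778.
1937778 + 359 = 1938137.
JDN 1938137 in the Coptic calendar is 6 Pashons 310 AM.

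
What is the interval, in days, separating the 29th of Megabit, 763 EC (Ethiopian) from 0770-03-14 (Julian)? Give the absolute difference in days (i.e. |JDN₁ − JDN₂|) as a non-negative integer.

376

JDN of the first date = 2002749.
JDN of the second date = 2002373.
|2002373 − 2002749| = 376.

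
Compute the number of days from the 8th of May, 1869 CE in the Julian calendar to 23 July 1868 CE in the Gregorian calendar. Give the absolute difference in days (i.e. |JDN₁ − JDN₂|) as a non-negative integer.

First date → JDN 2403838; second date → JDN 2403537.
The interval is |2403838 − 2403537| = 301 days.

301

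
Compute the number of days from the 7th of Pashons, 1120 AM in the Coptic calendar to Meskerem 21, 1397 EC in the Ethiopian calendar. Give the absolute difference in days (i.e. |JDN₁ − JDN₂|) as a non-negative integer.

JDN of the first date = 2233991.
JDN of the second date = 2234130.
|2234130 − 2233991| = 139.

139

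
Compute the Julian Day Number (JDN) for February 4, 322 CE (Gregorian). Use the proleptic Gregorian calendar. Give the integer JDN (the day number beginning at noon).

JDN 2451545 is 1 January 2000 CE (Gregorian); the target day is −612843 days from there, so JDN = 1838702.

1838702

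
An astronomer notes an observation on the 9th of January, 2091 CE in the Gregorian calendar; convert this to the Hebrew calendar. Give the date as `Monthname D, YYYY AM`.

Julian Day Number of the source date = 2484791.
Converting JDN 2484791 to the Hebrew calendar gives 19 Tevet 5851 AM.

Tevet 19, 5851 AM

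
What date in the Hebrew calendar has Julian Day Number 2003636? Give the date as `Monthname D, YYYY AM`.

Elul 4, 4533 AM

The proleptic Gregorian equivalent of JDN 2003636 is 1 September 773.
In the Hebrew calendar that day is Elul 4, 4533 AM.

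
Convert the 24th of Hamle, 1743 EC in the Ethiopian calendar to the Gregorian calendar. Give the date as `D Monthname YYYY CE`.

Julian Day Number of the source date = 2360809.
Converting JDN 2360809 to the Gregorian calendar gives 29 July 1751 CE.

29 July 1751 CE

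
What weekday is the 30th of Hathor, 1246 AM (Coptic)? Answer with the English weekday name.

Friday

In the proleptic Gregorian calendar this is 6 December 1529 (JDN 2279855).
Since JDN mod 7 = 4 (0 = Monday), the day is Friday.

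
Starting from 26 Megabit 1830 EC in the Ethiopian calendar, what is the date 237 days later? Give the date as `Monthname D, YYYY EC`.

The starting date is JDN 2392468; 2392468 + 237 = 2392705.
JDN 2392705 corresponds to Hidar 18, 1831 EC.

Hidar 18, 1831 EC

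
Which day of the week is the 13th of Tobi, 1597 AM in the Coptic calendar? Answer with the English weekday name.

In the Gregorian calendar this is 20 January 1881 (JDN 2408101).
2408101 ≡ 3 (mod 7); counting from Monday = 0 gives Thursday.

Thursday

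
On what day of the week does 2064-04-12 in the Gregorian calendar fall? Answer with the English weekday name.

Since JDN mod 7 = 5 (0 = Monday), the day is Saturday.

Saturday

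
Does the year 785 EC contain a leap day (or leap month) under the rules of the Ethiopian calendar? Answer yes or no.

785 mod 4 = 1; in the Ethiopian calendar a year is leap when year mod 4 = 3, so it is a common year.

no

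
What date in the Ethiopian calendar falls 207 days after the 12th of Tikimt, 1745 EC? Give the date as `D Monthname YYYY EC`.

9 Ginbot 1745 EC

Counting 207 days forward from JDN 2361258 reaches JDN 2361465, which is 9 Ginbot 1745 EC.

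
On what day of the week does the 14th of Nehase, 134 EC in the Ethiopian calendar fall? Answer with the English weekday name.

In the proleptic Gregorian calendar this is 6 August 142 (JDN 1773142).
1773142 ≡ 0 (mod 7); counting from Monday = 0 gives Monday.

Monday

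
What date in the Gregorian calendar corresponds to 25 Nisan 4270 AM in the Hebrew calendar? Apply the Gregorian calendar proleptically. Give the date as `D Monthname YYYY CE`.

22 April 510 CE

Julian Day Number of the source date = 1907445.
Converting JDN 1907445 to the Gregorian calendar gives 22 April 510 CE.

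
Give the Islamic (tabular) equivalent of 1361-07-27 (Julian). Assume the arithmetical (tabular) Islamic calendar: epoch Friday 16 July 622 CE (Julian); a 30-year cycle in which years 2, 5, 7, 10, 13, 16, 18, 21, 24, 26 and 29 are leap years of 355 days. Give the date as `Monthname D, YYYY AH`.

Ramadan 23, 762 AH

The source date corresponds to 4 August 1361 in the proleptic Gregorian calendar (JDN 2218371).
That day falls on 23 Ramadan 762 AH in the tabular Islamic calendar.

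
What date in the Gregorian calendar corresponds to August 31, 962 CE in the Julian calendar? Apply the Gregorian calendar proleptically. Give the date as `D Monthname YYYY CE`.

The Julian–Gregorian offset here is 5 days (Julian trailing).
31 August 962 Julian + 5 days → 5 September 962 Gregorian.

5 September 962 CE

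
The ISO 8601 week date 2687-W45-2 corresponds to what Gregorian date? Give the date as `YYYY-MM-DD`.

ISO week 1 of 2687 is the week containing the first Thursday of 2687.
Week 45, day 2 (Tuesday) lands on 2687-11-08.

2687-11-08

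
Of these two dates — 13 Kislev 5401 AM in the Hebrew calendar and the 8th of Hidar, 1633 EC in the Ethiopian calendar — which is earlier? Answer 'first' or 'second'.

First date → JDN 2320389; second date → JDN 2320376.
JDN 2320376 < JDN 2320389, so the second date is earlier.

second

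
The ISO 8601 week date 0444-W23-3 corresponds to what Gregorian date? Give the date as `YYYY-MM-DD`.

0444-06-08

ISO week 1 of 444 is the week containing the first Thursday of 444.
Week 23, day 3 (Wednesday) lands on 0444-06-08.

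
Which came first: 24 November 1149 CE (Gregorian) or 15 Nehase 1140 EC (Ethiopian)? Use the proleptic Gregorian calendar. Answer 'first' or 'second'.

second

Converting both to JDN: 2141051 vs 2140585; the smaller is the second.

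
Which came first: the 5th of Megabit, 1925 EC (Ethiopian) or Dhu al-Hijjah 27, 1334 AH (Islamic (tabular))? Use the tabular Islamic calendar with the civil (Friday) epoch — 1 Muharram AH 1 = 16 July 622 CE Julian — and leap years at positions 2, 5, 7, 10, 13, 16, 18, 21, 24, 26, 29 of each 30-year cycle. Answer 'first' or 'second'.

First date → JDN 2427146; second date → JDN 2421162.
JDN 2421162 < JDN 2427146, so the second date is earlier.

second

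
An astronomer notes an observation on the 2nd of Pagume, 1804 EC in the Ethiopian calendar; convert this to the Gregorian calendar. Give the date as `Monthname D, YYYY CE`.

September 6, 1812 CE

Julian Day Number of the source date = 2383128.
Converting JDN 2383128 to the Gregorian calendar gives 6 September 1812 CE.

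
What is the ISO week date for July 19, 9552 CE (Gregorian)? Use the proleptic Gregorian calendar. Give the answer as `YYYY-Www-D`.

The weekday is Saturday (ISO weekday 6).
That Saturday belongs to ISO week 29 of ISO year 9552.

9552-W29-6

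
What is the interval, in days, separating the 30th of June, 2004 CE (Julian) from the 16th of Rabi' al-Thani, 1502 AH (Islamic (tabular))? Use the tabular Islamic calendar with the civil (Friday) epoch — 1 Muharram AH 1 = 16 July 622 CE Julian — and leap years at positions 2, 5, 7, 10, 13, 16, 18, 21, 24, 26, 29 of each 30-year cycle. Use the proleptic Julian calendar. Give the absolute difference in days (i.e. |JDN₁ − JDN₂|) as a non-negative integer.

First date → JDN 2453200; second date → JDN 2480448.
The interval is |2453200 − 2480448| = 27248 days.

27248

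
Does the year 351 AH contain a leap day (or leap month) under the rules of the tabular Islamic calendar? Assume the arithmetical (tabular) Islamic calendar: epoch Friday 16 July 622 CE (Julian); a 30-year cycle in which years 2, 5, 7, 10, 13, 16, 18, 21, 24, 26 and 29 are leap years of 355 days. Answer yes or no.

yes

Year 351 AH is year 21 of its 30-year cycle; leap positions are 2, 5, 7, 10, 13, 16, 18, 21, 24, 26, 29, so it is a leap year (355 days).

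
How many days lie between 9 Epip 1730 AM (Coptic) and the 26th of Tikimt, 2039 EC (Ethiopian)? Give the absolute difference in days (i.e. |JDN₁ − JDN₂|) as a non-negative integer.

JDN of the first date = 2456855.
JDN of the second date = 2468655.
|2468655 − 2456855| = 11800.

11800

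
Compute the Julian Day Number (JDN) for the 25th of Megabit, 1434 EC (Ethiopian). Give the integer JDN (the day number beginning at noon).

Equivalently 30 March 1442 (proleptic Gregorian).
JDN 2299161 is 15 October 1582 CE (Gregorian); the target day is −51333 days from there, so JDN = 2247828.

2247828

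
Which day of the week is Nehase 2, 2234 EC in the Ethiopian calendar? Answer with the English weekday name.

Wednesday

Equivalently 10 August 2242 Gregorian, JDN 2540155.
JDN 2540155 mod 7 = 2, and JDN 0 was a Monday, so this is a Wednesday.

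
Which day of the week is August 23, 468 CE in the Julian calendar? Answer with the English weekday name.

Friday

In the proleptic Gregorian calendar this is 24 August 468 (JDN 1892230).
1892230 ≡ 4 (mod 7); counting from Monday = 0 gives Friday.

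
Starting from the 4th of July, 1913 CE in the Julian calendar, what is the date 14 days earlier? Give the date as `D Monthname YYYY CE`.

Counting 14 days back from JDN 2419966 reaches JDN 2419952, which is 20 June 1913 CE.

20 June 1913 CE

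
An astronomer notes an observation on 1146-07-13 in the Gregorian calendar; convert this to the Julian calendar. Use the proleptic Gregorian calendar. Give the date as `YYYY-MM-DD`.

1146-07-06

At this point the Julian calendar is 7 days behind the Gregorian.
13 July 1146 Gregorian − 7 days → 6 July 1146 Julian.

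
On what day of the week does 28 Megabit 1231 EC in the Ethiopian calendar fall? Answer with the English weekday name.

Thursday

In the proleptic Gregorian calendar this is 31 March 1239 (JDN 2173685).
2173685 ≡ 3 (mod 7); counting from Monday = 0 gives Thursday.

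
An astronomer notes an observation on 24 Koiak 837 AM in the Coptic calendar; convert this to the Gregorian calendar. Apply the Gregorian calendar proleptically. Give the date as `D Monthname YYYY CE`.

Julian Day Number of the source date = 2130492.
Converting JDN 2130492 to the Gregorian calendar gives 27 December 1120 CE.

27 December 1120 CE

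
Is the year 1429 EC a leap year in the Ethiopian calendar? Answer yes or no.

1429 mod 4 = 1; in the Ethiopian calendar a year is leap when year mod 4 = 3, so it is a common year.

no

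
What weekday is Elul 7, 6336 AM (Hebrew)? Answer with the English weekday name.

Equivalently 3 September 2576 Gregorian, JDN 2662171.
JDN 2662171 mod 7 = 1, and JDN 0 was a Monday, so this is a Tuesday.

Tuesday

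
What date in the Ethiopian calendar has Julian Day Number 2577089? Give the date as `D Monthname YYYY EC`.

The Gregorian equivalent of JDN 2577089 is 24 September 2343.
In the Ethiopian calendar that day is 10 Meskerem 2336 EC.

10 Meskerem 2336 EC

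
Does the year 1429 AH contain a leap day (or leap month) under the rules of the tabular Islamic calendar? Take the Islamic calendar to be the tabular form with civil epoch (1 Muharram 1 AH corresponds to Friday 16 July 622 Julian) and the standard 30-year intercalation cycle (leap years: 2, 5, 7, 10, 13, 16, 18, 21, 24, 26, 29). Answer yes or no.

no

Year 1429 AH is year 19 of its 30-year cycle; leap positions are 2, 5, 7, 10, 13, 16, 18, 21, 24, 26, 29, so it is a common year (354 days).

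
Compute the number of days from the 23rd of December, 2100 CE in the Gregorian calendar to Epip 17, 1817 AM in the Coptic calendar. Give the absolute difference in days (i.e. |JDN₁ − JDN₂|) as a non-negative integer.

JDN of the first date = 2488426.
JDN of the second date = 2488640.
|2488640 − 2488426| = 214.

214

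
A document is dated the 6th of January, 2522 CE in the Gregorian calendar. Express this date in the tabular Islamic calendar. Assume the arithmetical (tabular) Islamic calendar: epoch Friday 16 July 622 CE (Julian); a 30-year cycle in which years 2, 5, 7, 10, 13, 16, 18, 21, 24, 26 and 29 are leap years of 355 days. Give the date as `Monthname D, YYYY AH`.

Julian Day Number of the source date = 2642207.
Converting JDN 2642207 to the tabular Islamic calendar gives 6 Shawwal 1958 AH.

Shawwal 6, 1958 AH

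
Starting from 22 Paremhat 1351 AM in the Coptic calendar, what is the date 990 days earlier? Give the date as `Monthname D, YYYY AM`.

Epip 7, 1348 AM

JDN of 22 Paremhat 1351 AM = 2318318.
2318318 − 990 = 2317328.
JDN 2317328 in the Coptic calendar is Epip 7, 1348 AM.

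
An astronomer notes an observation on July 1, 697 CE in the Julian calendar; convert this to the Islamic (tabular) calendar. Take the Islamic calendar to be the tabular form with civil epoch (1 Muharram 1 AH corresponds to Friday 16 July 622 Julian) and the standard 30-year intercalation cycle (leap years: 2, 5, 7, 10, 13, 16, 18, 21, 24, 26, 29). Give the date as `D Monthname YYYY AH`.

5 Rabi' al-Thani 78 AH

Julian Day Number of the source date = 1975819.
Converting JDN 1975819 to the tabular Islamic calendar gives 5 Rabi' al-Thani 78 AH.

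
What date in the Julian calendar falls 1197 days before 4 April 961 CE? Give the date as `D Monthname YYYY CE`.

The starting date is JDN 2072157; 2072157 − 1197 = 2070960.
JDN 2070960 corresponds to 24 December 957 CE.

24 December 957 CE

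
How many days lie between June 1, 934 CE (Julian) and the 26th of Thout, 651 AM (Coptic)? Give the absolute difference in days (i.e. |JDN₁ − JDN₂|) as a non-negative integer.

114

JDN of the first date = 2062353.
JDN of the second date = 2062467.
|2062467 − 2062353| = 114.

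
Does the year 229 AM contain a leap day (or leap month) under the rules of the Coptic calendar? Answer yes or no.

no

229 mod 4 = 1; in the Coptic calendar a year is leap when year mod 4 = 3, so it is a common year.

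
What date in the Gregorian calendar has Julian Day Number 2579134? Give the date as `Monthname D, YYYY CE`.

Counting from JDN 2299161 = 15 Oct 1582 gives an offset of 279973 days.

April 30, 2349 CE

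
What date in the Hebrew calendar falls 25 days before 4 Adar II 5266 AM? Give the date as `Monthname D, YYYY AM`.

Adar I 9, 5266 AM

The starting date is JDN 2271183; 2271183 − 25 = 2271158.
JDN 2271158 corresponds to Adar I 9, 5266 AM.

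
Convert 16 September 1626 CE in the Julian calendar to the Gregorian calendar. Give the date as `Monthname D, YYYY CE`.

September 26, 1626 CE

At this point the Julian calendar is 10 days behind the Gregorian.
16 September 1626 Julian + 10 days → 26 September 1626 Gregorian.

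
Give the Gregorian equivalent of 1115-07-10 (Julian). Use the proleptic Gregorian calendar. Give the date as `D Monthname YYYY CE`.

17 July 1115 CE

The Julian–Gregorian offset here is 7 days (Julian trailing).
10 July 1115 Julian + 7 days → 17 July 1115 Gregorian.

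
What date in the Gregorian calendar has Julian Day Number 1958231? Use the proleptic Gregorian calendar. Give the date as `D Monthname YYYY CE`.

9 May 649 CE

Counting from JDN 2299161 = 15 Oct 1582 gives an offset of -340930 days.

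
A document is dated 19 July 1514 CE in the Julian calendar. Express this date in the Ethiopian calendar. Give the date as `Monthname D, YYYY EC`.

Hamle 25, 1506 EC

Julian Day Number of the source date = 2274246.
Converting JDN 2274246 to the Ethiopian calendar gives 25 Hamle 1506 EC.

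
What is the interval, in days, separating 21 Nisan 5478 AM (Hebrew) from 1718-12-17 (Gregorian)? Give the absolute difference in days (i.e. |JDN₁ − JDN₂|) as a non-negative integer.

First date → JDN 2348658; second date → JDN 2348897.
The interval is |2348658 − 2348897| = 239 days.

239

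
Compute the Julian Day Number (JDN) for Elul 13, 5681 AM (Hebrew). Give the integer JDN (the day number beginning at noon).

2422949

Equivalently 16 September 1921 (Gregorian).
JDN 2400001 is 17 November 1858 CE (Gregorian), MJD 0; the target day is +22948 days from there, so JDN = 2422949.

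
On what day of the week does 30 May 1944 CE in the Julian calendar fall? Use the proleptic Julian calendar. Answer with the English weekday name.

In the Gregorian calendar this is 12 June 1944 (JDN 2431254).
2431254 ≡ 0 (mod 7); counting from Monday = 0 gives Monday.

Monday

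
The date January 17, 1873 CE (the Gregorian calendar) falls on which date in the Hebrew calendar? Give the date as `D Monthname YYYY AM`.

Julian Day Number of the source date = 2405176.
Converting JDN 2405176 to the Hebrew calendar gives 18 Tevet 5633 AM.

18 Tevet 5633 AM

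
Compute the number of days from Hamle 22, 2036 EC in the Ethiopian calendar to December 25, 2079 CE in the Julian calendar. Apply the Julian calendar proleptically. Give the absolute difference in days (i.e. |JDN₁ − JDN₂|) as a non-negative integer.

JDN of the first date = 2467826.
JDN of the second date = 2480771.
|2480771 − 2467826| = 12945.

12945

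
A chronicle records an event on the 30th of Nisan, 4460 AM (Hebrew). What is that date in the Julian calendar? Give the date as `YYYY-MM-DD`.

0700-04-23

The source date corresponds to 27 April 700 in the proleptic Gregorian calendar (JDN 1976846).
That day falls on 23 April 700 CE in the Julian calendar.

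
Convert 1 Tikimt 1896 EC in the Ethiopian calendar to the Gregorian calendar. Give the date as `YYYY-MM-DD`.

Julian Day Number of the source date = 2416400.
Converting JDN 2416400 to the Gregorian calendar gives 12 October 1903 CE.

1903-10-12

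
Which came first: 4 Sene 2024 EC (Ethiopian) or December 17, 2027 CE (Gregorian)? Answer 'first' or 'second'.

second

First date → JDN 2463395; second date → JDN 2461757.
JDN 2461757 < JDN 2463395, so the second date is earlier.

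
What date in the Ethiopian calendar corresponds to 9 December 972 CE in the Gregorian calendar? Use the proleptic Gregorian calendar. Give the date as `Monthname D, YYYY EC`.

Tahsas 8, 965 EC

Julian Day Number of the source date = 2076419.
Converting JDN 2076419 to the Ethiopian calendar gives 8 Tahsas 965 EC.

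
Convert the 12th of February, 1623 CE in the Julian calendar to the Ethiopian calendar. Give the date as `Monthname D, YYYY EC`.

Julian Day Number of the source date = 2313901.
Converting JDN 2313901 to the Ethiopian calendar gives 18 Yekatit 1615 EC.

Yekatit 18, 1615 EC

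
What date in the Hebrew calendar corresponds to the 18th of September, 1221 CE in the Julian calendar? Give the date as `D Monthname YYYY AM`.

Julian Day Number of the source date = 2167289.
Converting JDN 2167289 to the Hebrew calendar gives 1 Tishrei 4982 AM.

1 Tishrei 4982 AM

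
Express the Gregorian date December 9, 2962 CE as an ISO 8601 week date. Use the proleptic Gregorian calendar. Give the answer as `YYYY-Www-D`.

2962-W49-4

The weekday is Thursday (ISO weekday 4).
That Thursday belongs to ISO week 49 of ISO year 2962.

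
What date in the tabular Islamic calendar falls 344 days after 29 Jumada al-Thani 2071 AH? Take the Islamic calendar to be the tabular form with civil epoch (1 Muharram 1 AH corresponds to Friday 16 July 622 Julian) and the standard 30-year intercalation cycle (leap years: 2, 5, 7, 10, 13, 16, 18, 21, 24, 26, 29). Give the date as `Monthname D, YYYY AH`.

Counting 344 days forward from JDN 2682155 reaches JDN 2682499, which is Jumada al-Thani 19, 2072 AH.

Jumada al-Thani 19, 2072 AH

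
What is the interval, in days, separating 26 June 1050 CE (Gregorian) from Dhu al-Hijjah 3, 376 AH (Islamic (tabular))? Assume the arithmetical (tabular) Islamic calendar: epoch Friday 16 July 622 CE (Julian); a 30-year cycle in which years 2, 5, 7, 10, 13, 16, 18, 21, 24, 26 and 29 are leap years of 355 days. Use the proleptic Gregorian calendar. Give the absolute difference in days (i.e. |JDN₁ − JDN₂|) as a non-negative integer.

23087

JDN of the first date = 2104741.
JDN of the second date = 2081654.
|2081654 − 2104741| = 23087.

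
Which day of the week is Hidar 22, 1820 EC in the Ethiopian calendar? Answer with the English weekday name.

This is JDN 2388692 (1 December 1827 Gregorian).
JDN 2388692 mod 7 = 5, and JDN 0 was a Monday, so this is a Saturday.

Saturday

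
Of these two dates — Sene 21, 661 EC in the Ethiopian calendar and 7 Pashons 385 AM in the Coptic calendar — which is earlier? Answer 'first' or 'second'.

second

First date → JDN 1965576; second date → JDN 1965532.
JDN 1965532 < JDN 1965576, so the second date is earlier.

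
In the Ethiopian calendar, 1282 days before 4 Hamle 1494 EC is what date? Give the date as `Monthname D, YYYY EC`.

The starting date is JDN 2269842; 2269842 − 1282 = 2268560.
JDN 2268560 corresponds to Tahsas 28, 1491 EC.

Tahsas 28, 1491 EC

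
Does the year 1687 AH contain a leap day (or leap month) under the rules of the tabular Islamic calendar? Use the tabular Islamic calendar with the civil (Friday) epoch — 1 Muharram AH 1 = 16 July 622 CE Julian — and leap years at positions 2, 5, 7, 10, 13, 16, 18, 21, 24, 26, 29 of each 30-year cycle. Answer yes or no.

yes

Year 1687 AH is year 7 of its 30-year cycle; leap positions are 2, 5, 7, 10, 13, 16, 18, 21, 24, 26, 29, so it is a leap year (355 days).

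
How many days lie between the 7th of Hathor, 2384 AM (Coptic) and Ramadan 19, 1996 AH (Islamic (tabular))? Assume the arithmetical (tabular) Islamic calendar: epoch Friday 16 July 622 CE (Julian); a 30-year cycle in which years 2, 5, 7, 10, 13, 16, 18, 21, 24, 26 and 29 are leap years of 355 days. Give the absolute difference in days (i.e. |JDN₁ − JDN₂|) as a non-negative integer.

JDN of the first date = 2695487.
JDN of the second date = 2655655.
|2655655 − 2695487| = 39832.

39832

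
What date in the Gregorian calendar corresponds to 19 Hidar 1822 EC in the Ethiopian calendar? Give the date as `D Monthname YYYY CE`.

Both dates share Julian Day Number 2389419; in the Gregorian calendar that is 27 November 1829 CE.

27 November 1829 CE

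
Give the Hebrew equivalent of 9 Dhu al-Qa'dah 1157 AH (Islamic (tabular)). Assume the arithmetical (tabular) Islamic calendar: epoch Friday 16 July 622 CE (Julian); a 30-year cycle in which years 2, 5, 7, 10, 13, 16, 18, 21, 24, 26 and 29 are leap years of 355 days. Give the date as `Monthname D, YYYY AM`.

Tevet 9, 5505 AM

The source date corresponds to 14 December 1744 in the Gregorian calendar (JDN 2358391).
That day falls on 9 Tevet 5505 AM in the Hebrew calendar.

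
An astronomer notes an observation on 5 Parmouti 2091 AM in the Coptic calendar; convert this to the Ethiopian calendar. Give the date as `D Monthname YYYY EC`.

Julian Day Number of the source date = 2588616.
Converting JDN 2588616 to the Ethiopian calendar gives 5 Miyazya 2367 EC.

5 Miyazya 2367 EC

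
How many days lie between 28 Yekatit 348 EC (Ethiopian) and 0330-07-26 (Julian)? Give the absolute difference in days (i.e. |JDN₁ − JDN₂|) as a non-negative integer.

9343

JDN of the first date = 1851140.
JDN of the second date = 1841797.
|1841797 − 1851140| = 9343.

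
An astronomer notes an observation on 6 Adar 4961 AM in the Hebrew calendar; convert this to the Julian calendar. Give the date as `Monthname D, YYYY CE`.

Julian Day Number of the source date = 2159766.
Converting JDN 2159766 to the Julian calendar gives 12 February 1201 CE.

February 12, 1201 CE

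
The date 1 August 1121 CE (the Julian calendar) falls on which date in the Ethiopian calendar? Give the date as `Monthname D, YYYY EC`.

The source date corresponds to 8 August 1121 in the proleptic Gregorian calendar (JDN 2130716).
That day falls on 8 Nehase 1113 EC in the Ethiopian calendar.

Nehase 8, 1113 EC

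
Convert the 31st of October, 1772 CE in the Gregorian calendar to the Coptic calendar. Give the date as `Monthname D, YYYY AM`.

Paopi 23, 1489 AM

Both dates share Julian Day Number 2368574; in the Coptic calendar that is 23 Paopi 1489 AM.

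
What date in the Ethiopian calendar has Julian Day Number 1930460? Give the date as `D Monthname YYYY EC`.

JDN 1930460 is 26 April 573 in the proleptic Gregorian calendar.
In the Ethiopian calendar that day is 29 Miyazya 565 EC.

29 Miyazya 565 EC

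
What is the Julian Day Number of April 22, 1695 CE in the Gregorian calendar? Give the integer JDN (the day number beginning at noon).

2340258

JDN 2400001 is 17 November 1858 CE (Gregorian), MJD 0; the target day is −59743 days from there, so JDN = 2340258.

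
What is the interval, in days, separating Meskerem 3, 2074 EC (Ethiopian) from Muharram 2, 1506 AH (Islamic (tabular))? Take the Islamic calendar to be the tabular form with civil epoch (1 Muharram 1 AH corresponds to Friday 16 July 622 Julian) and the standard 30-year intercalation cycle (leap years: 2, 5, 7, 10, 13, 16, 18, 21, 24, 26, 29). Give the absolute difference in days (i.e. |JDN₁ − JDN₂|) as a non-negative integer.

377

First date → JDN 2481386; second date → JDN 2481763.
The interval is |2481386 − 2481763| = 377 days.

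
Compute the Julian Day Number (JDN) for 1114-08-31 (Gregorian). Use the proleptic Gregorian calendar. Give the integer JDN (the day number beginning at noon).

2128182

JDN 2451545 is 1 January 2000 CE (Gregorian); the target day is −323363 days from there, so JDN = 2128182.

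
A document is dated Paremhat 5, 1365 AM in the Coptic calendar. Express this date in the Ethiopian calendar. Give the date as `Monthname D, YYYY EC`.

Megabit 5, 1641 EC

Both dates share Julian Day Number 2323415; in the Ethiopian calendar that is 5 Megabit 1641 EC.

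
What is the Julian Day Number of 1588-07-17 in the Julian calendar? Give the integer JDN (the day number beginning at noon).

In the Gregorian calendar the same day is 27 July 1588.
JDN 2451545 is 1 January 2000 CE (Gregorian); the target day is −150272 days from there, so JDN = 2301273.

2301273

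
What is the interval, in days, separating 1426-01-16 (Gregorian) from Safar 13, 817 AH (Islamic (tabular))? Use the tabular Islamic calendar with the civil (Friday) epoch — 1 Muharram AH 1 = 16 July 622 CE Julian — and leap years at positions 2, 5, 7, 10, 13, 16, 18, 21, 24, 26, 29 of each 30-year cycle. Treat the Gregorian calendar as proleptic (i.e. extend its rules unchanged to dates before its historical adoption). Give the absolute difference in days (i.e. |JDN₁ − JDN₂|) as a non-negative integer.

JDN of the first date = 2241911.
JDN of the second date = 2237645.
|2237645 − 2241911| = 4266.

4266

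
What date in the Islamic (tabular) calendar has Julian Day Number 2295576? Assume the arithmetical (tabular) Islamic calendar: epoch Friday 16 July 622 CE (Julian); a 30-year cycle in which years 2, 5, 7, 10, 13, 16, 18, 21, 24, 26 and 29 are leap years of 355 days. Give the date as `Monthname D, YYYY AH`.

JDN 2295576 is 21 December 1572 in the proleptic Gregorian calendar.
In the tabular Islamic calendar that day is Sha'ban 5, 980 AH.

Sha'ban 5, 980 AH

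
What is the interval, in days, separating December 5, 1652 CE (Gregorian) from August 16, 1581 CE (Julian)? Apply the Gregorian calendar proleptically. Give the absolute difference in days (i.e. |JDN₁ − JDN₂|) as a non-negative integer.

First date → JDN 2324780; second date → JDN 2298746.
The interval is |2324780 − 2298746| = 26034 days.

26034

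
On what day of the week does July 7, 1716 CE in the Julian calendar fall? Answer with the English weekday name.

Saturday

This is JDN 2348015 (18 July 1716 Gregorian).
2348015 ≡ 5 (mod 7); counting from Monday = 0 gives Saturday.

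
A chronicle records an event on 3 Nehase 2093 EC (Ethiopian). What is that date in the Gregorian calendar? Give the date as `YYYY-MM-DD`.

2101-08-10

Julian Day Number of the source date = 2488656.
Converting JDN 2488656 to the Gregorian calendar gives 10 August 2101 CE.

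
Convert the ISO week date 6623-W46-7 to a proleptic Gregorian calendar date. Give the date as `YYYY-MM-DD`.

ISO week 1 of 6623 is the week containing the first Thursday of 6623.
Week 46, day 7 (Sunday) lands on 6623-11-16.

6623-11-16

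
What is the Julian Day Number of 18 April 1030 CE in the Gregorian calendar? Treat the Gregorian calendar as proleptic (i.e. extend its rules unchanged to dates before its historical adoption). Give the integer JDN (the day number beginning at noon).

2097367

JDN 2400001 is 17 November 1858 CE (Gregorian), MJD 0; the target day is −302634 days from there, so JDN = 2097367.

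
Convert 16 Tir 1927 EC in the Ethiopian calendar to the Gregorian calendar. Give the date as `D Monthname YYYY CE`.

24 January 1935 CE

Both dates share Julian Day Number 2427827; in the Gregorian calendar that is 24 January 1935 CE.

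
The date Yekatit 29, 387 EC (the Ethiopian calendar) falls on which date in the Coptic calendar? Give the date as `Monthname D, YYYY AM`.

The source date corresponds to 24 February 395 in the proleptic Gregorian calendar (JDN 1865385).
That day falls on 29 Meshir 111 AM in the Coptic calendar.

Meshir 29, 111 AM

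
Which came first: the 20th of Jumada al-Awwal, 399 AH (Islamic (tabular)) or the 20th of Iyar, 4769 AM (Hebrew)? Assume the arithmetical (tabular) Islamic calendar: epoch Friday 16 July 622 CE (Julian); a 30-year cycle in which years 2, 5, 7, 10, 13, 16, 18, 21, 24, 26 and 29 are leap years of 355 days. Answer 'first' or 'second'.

Converting both to JDN: 2089615 vs 2089732; the smaller is the first.

first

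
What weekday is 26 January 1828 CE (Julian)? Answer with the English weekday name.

Thursday

In the Gregorian calendar this is 7 February 1828 (JDN 2388760).
2388760 ≡ 3 (mod 7); counting from Monday = 0 gives Thursday.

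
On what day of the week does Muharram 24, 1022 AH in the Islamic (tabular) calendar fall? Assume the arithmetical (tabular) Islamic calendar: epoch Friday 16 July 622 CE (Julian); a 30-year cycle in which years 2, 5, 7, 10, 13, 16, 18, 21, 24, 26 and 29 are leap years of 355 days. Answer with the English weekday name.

Saturday

In the Gregorian calendar this is 16 March 1613 (JDN 2310271).
2310271 ≡ 5 (mod 7); counting from Monday = 0 gives Saturday.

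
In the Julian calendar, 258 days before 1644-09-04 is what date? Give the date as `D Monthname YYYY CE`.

21 December 1643 CE

The starting date is JDN 2321776; 2321776 − 258 = 2321518.
JDN 2321518 corresponds to 21 December 1643 CE.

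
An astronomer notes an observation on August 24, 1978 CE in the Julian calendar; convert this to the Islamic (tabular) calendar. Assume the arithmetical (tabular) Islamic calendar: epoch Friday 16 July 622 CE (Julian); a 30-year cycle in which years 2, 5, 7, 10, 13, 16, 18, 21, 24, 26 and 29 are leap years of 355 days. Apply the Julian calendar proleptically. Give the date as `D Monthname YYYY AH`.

The source date corresponds to 6 September 1978 in the Gregorian calendar (JDN 2443758).
That day falls on 3 Shawwal 1398 AH in the tabular Islamic calendar.

3 Shawwal 1398 AH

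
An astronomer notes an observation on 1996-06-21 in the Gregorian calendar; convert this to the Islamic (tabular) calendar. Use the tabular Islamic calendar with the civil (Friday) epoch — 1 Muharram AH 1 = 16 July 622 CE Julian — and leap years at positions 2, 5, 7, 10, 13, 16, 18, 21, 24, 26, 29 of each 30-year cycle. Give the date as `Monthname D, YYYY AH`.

Both dates share Julian Day Number 2450256; in the tabular Islamic calendar that is 4 Safar 1417 AH.

Safar 4, 1417 AH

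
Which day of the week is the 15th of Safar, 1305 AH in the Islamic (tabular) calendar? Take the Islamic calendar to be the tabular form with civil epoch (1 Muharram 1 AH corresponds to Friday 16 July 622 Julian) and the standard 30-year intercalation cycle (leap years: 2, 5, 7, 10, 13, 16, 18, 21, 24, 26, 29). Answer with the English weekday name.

Wednesday

This is JDN 2410578 (2 November 1887 Gregorian).
2410578 ≡ 2 (mod 7); counting from Monday = 0 gives Wednesday.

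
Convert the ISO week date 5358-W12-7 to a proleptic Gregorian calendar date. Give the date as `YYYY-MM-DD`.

5358-03-26

ISO week 1 of 5358 is the week containing the first Thursday of 5358.
Week 12, day 7 (Sunday) lands on 5358-03-26.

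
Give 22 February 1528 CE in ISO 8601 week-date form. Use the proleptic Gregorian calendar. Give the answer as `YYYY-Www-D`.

1528-W08-3

The weekday is Wednesday (ISO weekday 3).
That Wednesday belongs to ISO week 8 of ISO year 1528.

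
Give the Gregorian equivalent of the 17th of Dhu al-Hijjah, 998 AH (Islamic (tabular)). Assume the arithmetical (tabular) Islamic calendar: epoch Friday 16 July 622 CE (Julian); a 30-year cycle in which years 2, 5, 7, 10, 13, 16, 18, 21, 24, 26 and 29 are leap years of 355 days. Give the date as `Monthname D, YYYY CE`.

October 17, 1590 CE

Both dates share Julian Day Number 2302085; in the Gregorian calendar that is 17 October 1590 CE.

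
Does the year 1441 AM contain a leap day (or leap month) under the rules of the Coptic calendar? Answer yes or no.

1441 mod 4 = 1; in the Coptic calendar a year is leap when year mod 4 = 3, so it is a common year.

no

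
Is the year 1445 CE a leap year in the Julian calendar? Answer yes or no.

1445 mod 4 = 1, so it is a common year in the Julian calendar.

no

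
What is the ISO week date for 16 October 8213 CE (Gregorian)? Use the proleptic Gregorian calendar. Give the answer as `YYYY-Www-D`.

The weekday is Saturday (ISO weekday 6).
That Saturday belongs to ISO week 41 of ISO year 8213.

8213-W41-6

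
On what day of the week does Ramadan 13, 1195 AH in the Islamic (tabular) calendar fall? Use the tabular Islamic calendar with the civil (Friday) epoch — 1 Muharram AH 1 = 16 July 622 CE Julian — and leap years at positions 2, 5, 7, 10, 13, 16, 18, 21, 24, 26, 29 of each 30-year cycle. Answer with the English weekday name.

Sunday

In the Gregorian calendar this is 2 September 1781 (JDN 2371802).
Since JDN mod 7 = 6 (0 = Monday), the day is Sunday.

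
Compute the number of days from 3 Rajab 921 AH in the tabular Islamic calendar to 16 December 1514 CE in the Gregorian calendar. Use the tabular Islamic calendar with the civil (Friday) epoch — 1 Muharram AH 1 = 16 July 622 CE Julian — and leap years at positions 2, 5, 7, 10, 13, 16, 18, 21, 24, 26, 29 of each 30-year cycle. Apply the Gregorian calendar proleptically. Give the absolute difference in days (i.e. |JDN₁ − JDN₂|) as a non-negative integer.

250

JDN of the first date = 2274636.
JDN of the second date = 2274386.
|2274386 − 2274636| = 250.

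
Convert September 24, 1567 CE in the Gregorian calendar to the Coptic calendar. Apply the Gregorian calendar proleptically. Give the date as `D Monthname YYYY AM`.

16 Thout 1284 AM

Julian Day Number of the source date = 2293661.
Converting JDN 2293661 to the Coptic calendar gives 16 Thout 1284 AM.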